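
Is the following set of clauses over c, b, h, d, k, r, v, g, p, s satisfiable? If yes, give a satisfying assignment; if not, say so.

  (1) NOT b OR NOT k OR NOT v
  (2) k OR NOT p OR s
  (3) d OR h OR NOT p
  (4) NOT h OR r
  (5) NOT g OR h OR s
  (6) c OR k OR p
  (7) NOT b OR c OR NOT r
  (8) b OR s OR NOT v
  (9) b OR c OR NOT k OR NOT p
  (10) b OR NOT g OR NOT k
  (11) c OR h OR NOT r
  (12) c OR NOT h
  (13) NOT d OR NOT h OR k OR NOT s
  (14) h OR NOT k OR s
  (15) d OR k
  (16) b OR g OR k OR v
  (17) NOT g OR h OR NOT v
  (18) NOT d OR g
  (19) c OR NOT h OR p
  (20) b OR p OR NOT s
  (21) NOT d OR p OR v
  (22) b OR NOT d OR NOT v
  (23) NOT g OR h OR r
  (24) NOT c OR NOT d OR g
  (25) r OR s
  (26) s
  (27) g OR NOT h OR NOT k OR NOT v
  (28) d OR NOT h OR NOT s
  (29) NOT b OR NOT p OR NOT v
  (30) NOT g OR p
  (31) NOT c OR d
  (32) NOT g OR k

c: True, b: True, h: False, d: True, k: True, r: True, v: False, g: True, p: True, s: True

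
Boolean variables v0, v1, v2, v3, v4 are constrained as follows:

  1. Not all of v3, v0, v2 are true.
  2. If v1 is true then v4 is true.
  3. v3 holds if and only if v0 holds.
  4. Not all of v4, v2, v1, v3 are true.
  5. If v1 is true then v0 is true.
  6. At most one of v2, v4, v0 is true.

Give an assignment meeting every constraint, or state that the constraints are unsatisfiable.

v0: False; v1: False; v2: True; v3: False; v4: False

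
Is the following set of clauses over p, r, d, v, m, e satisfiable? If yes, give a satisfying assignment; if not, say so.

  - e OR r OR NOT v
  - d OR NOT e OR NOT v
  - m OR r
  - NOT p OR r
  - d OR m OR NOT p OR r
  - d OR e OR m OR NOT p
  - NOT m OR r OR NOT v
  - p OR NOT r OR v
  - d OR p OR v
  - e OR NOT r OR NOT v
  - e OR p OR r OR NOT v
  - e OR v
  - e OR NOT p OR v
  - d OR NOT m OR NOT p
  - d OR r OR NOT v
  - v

p: True; r: True; d: True; v: True; m: True; e: True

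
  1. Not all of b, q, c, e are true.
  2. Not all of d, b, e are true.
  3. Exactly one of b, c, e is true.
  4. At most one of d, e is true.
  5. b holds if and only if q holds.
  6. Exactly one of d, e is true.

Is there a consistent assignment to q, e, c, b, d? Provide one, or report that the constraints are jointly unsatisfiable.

q: False; e: True; c: False; b: False; d: False

  (1) {b, q, c, e}: 1/4 true — not all ✓
  (2) {d, b, e}: 1/3 true — not all ✓
  (3) {b, c, e}: 1 true — exactly one ✓
  (4) {d, e}: 1 true — at most one ✓
  (5) b=F, q=F — same ✓
  (6) {d, e}: 1 true — exactly one ✓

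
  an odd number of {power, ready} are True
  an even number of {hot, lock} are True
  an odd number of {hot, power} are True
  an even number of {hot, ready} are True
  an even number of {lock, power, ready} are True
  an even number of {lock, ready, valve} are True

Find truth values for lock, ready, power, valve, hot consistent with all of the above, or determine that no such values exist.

lock=T; ready=T; power=F; valve=F; hot=T

{power, ready}: 1 true → odd ✓
{hot, lock}: 2 true → even ✓
{hot, power}: 1 true → odd ✓
{hot, ready}: 2 true → even ✓
{lock, power, ready}: 2 true → even ✓
{lock, ready, valve}: 2 true → even ✓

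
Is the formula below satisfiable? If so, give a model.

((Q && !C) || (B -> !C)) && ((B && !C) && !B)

Case B = True: the conjunct !B is False.
Case B = False: the conjunct B is False.
Both cases fail — unsatisfiable.

Unsatisfiable — no assignment works.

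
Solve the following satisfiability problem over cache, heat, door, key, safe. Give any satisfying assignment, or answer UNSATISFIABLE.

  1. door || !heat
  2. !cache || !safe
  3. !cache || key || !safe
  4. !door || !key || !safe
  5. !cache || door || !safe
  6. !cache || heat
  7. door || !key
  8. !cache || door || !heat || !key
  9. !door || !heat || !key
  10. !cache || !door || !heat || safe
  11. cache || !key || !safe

cache: False, heat: False, door: False, key: False, safe: True

Try cache = True:
  (!cache || !safe) forces safe = False.
  (!cache || heat) forces heat = True.
  (door || !heat) forces door = True.
  clause (!cache || !door || !heat || safe) is falsified — backtrack.
So cache = False.
Set heat = False.
Set door = False.
  then (door || !key) forces key = False.
Set safe = True.
All clauses satisfied.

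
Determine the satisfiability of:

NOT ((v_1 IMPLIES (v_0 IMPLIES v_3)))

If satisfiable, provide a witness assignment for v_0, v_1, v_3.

v_0 = True; v_1 = True; v_3 = False

  NOT ((v_1 IMPLIES (v_0 IMPLIES v_3))) = True
    v_1 IMPLIES (v_0 IMPLIES v_3) = False
      v_0 IMPLIES v_3 = False
The formula evaluates to True.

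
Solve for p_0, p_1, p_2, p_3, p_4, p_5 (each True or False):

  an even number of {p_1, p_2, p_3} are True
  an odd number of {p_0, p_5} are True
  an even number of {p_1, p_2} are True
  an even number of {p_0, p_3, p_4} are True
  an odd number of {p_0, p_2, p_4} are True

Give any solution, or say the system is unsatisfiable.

p_0=T, p_1=T, p_2=T, p_3=F, p_4=T, p_5=F

{p_1, p_2, p_3}: 2 true → even ✓
{p_0, p_5}: 1 true → odd ✓
{p_1, p_2}: 2 true → even ✓
{p_0, p_3, p_4}: 2 true → even ✓
{p_0, p_2, p_4}: 3 true → odd ✓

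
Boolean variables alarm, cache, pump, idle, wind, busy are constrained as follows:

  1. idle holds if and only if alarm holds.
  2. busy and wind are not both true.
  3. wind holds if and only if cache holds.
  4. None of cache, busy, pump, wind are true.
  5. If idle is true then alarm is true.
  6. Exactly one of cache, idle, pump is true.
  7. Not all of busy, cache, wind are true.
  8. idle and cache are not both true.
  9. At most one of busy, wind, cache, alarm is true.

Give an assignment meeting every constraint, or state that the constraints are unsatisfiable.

alarm = True, cache = False, pump = False, idle = True, wind = False, busy = False

  (1) idle=T, alarm=T — same ✓
  (2) busy=F, wind=F — not both ✓
  (3) wind=F, cache=F — same ✓
  (4) {cache, busy, pump, wind}: 0 true — none ✓
  (5) idle=T ⇒ alarm: T ✓
  (6) {cache, idle, pump}: 1 true — exactly one ✓
  (7) {busy, cache, wind}: 0/3 true — not all ✓
  (8) idle=T, cache=F — not both ✓
  (9) {busy, wind, cache, alarm}: 1 true — at most one ✓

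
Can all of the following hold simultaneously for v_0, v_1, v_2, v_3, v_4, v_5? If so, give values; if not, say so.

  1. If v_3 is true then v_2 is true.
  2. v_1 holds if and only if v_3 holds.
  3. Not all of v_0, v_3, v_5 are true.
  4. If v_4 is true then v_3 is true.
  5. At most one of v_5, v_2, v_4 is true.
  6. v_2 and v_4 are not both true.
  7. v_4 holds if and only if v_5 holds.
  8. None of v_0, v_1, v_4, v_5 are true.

v_0 = False, v_1 = False, v_2 = False, v_3 = False, v_4 = False, v_5 = False

  (1) v_3=F ⇒ v_2: vacuous ✓
  (2) v_1=F, v_3=F — same ✓
  (3) {v_0, v_3, v_5}: 0/3 true — not all ✓
  (4) v_4=F ⇒ v_3: vacuous ✓
  (5) {v_5, v_2, v_4}: 0 true — at most one ✓
  (6) v_2=F, v_4=F — not both ✓
  (7) v_4=F, v_5=F — same ✓
  (8) {v_0, v_1, v_4, v_5}: 0 true — none ✓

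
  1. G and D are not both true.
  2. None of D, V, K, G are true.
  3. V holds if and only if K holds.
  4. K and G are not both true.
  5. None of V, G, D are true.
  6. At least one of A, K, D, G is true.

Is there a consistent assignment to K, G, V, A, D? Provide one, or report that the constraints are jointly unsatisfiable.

K: False; G: False; V: False; A: True; D: False

  (1) G=F, D=F — not both ✓
  (2) {D, V, K, G}: 0 true — none ✓
  (3) V=F, K=F — same ✓
  (4) K=F, G=F — not both ✓
  (5) {V, G, D}: 0 true — none ✓
  (6) {A, K, D, G}: 1 true — at least one ✓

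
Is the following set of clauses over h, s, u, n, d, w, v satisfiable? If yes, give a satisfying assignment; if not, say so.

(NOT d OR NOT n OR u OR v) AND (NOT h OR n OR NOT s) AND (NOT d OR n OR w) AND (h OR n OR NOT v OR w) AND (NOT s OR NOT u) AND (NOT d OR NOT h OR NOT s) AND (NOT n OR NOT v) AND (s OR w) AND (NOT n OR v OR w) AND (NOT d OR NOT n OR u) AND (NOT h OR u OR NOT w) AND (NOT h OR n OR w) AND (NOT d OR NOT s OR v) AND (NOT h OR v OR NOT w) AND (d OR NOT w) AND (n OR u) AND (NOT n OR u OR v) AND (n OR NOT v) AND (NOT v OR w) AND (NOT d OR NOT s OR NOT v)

Set h = False.
Try s = True:
  (NOT s OR NOT u) forces u = False.
  (n OR u) forces n = True.
  (NOT n OR NOT v) forces v = False.
  clause (NOT n OR u OR v) is falsified — backtrack.
So s = False.
  then (s OR w) forces w = True.
  then (d OR NOT w) forces d = True.
Set u = True.
Set n = False.
  then (n OR NOT v) forces v = False.
All clauses satisfied.

h = False; s = False; u = True; n = False; d = True; w = True; v = False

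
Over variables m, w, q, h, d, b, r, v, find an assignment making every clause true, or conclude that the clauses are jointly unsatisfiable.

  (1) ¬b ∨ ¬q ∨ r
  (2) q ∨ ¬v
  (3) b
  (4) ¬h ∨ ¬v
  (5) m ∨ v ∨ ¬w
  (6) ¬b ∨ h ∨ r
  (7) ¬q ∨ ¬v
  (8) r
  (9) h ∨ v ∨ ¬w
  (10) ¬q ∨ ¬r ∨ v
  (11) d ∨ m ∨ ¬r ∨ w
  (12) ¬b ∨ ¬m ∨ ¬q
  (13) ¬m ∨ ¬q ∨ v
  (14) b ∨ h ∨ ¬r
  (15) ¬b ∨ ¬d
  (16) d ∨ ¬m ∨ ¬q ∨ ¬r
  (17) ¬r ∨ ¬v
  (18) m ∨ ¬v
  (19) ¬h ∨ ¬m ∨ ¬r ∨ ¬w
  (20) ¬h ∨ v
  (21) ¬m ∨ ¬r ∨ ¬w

m = True, w = False, q = False, h = False, d = False, b = True, r = True, v = False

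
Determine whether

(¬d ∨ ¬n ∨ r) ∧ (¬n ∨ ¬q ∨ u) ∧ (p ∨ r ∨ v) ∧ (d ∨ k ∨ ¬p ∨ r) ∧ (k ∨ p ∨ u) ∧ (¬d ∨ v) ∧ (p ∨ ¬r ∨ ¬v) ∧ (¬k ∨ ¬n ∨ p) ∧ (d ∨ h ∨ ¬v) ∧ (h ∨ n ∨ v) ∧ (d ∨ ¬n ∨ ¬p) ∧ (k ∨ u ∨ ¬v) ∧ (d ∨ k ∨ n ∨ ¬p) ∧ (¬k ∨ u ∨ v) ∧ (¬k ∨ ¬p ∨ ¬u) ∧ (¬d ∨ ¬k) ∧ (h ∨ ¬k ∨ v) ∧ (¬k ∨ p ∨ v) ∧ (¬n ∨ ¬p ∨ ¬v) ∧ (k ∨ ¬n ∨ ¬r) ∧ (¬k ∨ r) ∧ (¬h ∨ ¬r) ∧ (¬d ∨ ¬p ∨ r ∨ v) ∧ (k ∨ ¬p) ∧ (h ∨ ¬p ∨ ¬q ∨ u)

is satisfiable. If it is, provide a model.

p = False, r = False, k = False, d = False, h = True, q = False, n = False, u = True, v = True

Set p = False.
Set r = False.
  then (p ∨ r ∨ v) forces v = True.
  then (¬k ∨ r) forces k = False.
  then (k ∨ p ∨ u) forces u = True.
Set d = False.
  then (d ∨ h ∨ ¬v) forces h = True.
Set q = False.
Set n = False.
All clauses satisfied.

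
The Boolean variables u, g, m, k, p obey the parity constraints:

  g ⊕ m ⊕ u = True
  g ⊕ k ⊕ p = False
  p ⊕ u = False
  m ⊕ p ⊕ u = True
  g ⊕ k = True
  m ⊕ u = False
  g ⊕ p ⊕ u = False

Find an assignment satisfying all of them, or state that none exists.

The formula is unsatisfiable.

Adding constraints 1, 2, 3, 4, 5, 7 mod 2: every variable appears an even number of times on the left, so the left side is 0.
But the right sides sum to 1 (mod 2). 0 ≠ 1 — the system is inconsistent.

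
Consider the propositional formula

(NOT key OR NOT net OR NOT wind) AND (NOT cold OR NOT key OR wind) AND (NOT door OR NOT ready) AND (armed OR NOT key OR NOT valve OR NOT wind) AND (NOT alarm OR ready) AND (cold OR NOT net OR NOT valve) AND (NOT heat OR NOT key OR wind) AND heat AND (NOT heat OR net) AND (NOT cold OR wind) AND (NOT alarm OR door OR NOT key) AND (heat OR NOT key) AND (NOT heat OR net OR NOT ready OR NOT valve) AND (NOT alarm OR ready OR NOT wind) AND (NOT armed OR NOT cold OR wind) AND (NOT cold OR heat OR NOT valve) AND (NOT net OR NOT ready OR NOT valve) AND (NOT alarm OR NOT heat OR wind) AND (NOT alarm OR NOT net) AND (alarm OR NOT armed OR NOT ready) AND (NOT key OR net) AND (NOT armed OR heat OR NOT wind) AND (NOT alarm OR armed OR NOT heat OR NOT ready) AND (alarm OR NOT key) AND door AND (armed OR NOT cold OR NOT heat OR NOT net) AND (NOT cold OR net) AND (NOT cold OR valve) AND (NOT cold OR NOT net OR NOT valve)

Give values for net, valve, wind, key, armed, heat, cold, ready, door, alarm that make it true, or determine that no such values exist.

Unit clause (heat) forces heat = True.
In (NOT heat OR net) only net is left, so net = True.
In (NOT alarm OR NOT net) only NOT alarm is left, so alarm = False.
In (alarm OR NOT key) only NOT key is left, so key = False.
Unit clause (door) forces door = True.
In (NOT door OR NOT ready) only NOT ready is left, so ready = False.
Try valve = True:
  (cold OR NOT net OR NOT valve) forces cold = True.
  clause (NOT cold OR NOT net OR NOT valve) is falsified — backtrack.
So valve = False.
  then (NOT cold OR valve) forces cold = False.
Set wind = False.
Set armed = False.
All clauses satisfied.

net: True, valve: False, wind: False, key: False, armed: False, heat: True, cold: False, ready: False, door: True, alarm: False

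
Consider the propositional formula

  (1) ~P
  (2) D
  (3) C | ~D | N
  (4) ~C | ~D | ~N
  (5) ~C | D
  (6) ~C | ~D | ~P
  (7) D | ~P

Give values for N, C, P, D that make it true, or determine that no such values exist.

N = True; C = False; P = False; D = True

Unit clause (~P) forces P = False.
Unit clause (D) forces D = True.
Set N = True.
  then (~C | ~D | ~N) forces C = False.
Check each clause:
  (~P): ~P holds.
  (D): D holds.
  (C | ~D | N): N holds.
  (~C | ~D | ~N): ~C holds.
  (~C | D): ~C holds.
  (~C | ~D | ~P): ~C holds.
  (D | ~P): D holds.
All clauses satisfied.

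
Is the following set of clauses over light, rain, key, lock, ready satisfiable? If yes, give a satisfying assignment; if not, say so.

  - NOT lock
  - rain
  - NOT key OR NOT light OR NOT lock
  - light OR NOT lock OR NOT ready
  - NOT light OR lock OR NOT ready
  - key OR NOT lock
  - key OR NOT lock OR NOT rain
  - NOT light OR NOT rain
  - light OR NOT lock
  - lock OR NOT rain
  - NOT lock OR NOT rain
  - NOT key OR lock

No satisfying assignment exists.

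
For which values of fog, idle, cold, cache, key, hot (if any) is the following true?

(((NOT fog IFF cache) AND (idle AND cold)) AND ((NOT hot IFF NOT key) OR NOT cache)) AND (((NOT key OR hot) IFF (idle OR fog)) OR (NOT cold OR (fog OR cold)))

fog: True; idle: True; cold: True; cache: False; key: True; hot: False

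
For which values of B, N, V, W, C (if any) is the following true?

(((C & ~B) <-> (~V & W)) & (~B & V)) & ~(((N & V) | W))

B = False; N = False; V = True; W = False; C = False

  ((C & ~B) <-> (~V & W)) & (~B & V) = True
    (C & ~B) <-> (~V & W) = True
      C & ~B = False
        ~B = True
      ~V & W = False
        ~V = False
    ~B & V = True
      ~B = True
  ~(((N & V) | W)) = True
    (N & V) | W = False
      N & V = False
Both conjuncts True, so the formula holds.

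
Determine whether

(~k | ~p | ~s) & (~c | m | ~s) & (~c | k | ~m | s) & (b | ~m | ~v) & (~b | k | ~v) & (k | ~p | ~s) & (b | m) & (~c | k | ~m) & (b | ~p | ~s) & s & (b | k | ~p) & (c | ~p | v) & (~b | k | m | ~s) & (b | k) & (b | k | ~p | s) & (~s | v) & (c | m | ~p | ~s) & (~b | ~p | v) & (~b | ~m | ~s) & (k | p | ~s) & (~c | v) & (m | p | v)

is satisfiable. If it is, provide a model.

Unit clause (s) forces s = True.
In (~s | v) only v is left, so v = True.
Set c = False.
Try b = False:
  (b | ~m | ~v) forces m = False.
  clause (b | m) is falsified — backtrack.
So b = True.
  then (~b | k | ~v) forces k = True.
  then (~b | ~m | ~s) forces m = False.
  then (~k | ~p | ~s) forces p = False.
All clauses satisfied.

c=F; v=T; b=T; p=F; s=T; m=F; k=T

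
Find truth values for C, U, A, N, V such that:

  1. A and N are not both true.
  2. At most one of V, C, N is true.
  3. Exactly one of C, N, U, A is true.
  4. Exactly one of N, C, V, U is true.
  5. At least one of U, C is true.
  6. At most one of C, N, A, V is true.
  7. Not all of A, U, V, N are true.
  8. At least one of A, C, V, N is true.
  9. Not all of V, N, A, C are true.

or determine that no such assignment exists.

C: True, U: False, A: False, N: False, V: False

  (1) A=F, N=F — not both ✓
  (2) {V, C, N}: 1 true — at most one ✓
  (3) {C, N, U, A}: 1 true — exactly one ✓
  (4) {N, C, V, U}: 1 true — exactly one ✓
  (5) {U, C}: 1 true — at least one ✓
  (6) {C, N, A, V}: 1 true — at most one ✓
  (7) {A, U, V, N}: 0/4 true — not all ✓
  (8) {A, C, V, N}: 1 true — at least one ✓
  (9) {V, N, A, C}: 1/4 true — not all ✓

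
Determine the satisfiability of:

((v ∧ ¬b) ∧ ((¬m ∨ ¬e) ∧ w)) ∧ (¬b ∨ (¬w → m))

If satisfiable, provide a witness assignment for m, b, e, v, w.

m: True, b: False, e: False, v: True, w: True

  (v ∧ ¬b) ∧ ((¬m ∨ ¬e) ∧ w) = True
    v ∧ ¬b = True
      ¬b = True
    (¬m ∨ ¬e) ∧ w = True
      ¬m ∨ ¬e = True
        ¬m = False
        ¬e = True
  ¬b ∨ (¬w → m) = True
    ¬b = True
    ¬w → m = True
      ¬w = False
Both conjuncts True, so the formula holds.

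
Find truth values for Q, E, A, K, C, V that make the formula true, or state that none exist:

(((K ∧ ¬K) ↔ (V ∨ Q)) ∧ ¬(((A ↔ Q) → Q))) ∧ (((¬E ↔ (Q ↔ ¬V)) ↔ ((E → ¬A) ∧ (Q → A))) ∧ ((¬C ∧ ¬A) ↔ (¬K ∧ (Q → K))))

Q = False, E = True, A = False, K = False, C = False, V = False

  ((K ∧ ¬K) ↔ (V ∨ Q)) ∧ ¬(((A ↔ Q) → Q)) = True
    (K ∧ ¬K) ↔ (V ∨ Q) = True
      K ∧ ¬K = False
        ¬K = True
      V ∨ Q = False
    ¬(((A ↔ Q) → Q)) = True
      (A ↔ Q) → Q = False
        A ↔ Q = True
  ((¬E ↔ (Q ↔ ¬V)) ↔ ((E → ¬A) ∧ (Q → A))) ∧ ((¬C ∧ ¬A) ↔ (¬K ∧ (Q → K))) = True
    (¬E ↔ (Q ↔ ¬V)) ↔ ((E → ¬A) ∧ (Q → A)) = True
      ¬E ↔ (Q ↔ ¬V) = True
        ¬E = False
        Q ↔ ¬V = False
          ¬V = True
      (E → ¬A) ∧ (Q → A) = True
        E → ¬A = True
          ¬A = True
        Q → A = True
    (¬C ∧ ¬A) ↔ (¬K ∧ (Q → K)) = True
      ¬C ∧ ¬A = True
        ¬C = True
        ¬A = True
      ¬K ∧ (Q → K) = True
        ¬K = True
        Q → K = True
Both conjuncts True, so the formula holds.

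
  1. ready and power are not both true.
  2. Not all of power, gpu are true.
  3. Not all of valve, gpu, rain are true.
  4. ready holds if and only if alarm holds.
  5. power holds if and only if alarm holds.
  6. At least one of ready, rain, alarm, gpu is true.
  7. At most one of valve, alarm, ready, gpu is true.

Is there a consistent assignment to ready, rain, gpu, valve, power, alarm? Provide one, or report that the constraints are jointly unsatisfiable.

ready = False, rain = False, gpu = True, valve = False, power = False, alarm = False

  (1) ready=F, power=F — not both ✓
  (2) {power, gpu}: 1/2 true — not all ✓
  (3) {valve, gpu, rain}: 1/3 true — not all ✓
  (4) ready=F, alarm=F — same ✓
  (5) power=F, alarm=F — same ✓
  (6) {ready, rain, alarm, gpu}: 1 true — at least one ✓
  (7) {valve, alarm, ready, gpu}: 1 true — at most one ✓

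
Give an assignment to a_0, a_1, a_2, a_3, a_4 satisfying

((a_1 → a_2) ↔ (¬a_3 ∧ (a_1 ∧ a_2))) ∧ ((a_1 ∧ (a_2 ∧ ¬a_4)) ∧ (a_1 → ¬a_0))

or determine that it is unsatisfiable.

a_0 = False; a_1 = True; a_2 = True; a_3 = False; a_4 = False

  (a_1 → a_2) ↔ (¬a_3 ∧ (a_1 ∧ a_2)) = True
    a_1 → a_2 = True
    ¬a_3 ∧ (a_1 ∧ a_2) = True
      ¬a_3 = True
      a_1 ∧ a_2 = True
  (a_1 ∧ (a_2 ∧ ¬a_4)) ∧ (a_1 → ¬a_0) = True
    a_1 ∧ (a_2 ∧ ¬a_4) = True
      a_2 ∧ ¬a_4 = True
        ¬a_4 = True
    a_1 → ¬a_0 = True
      ¬a_0 = True
Both conjuncts True, so the formula holds.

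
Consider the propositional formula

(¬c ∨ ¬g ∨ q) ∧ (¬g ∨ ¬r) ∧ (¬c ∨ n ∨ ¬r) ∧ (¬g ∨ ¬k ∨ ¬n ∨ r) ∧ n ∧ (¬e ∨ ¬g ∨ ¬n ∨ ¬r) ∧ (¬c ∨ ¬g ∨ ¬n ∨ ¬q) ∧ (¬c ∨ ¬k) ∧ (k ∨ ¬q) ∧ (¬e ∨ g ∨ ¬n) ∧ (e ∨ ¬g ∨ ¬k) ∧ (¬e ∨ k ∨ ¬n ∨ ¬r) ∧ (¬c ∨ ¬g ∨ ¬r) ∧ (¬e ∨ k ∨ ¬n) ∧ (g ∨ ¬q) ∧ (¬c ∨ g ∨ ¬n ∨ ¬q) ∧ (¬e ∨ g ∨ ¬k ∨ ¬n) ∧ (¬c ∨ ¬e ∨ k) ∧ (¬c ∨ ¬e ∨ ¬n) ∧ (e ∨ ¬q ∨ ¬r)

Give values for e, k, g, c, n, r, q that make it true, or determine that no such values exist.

e=F, k=F, g=F, c=F, n=T, r=F, q=F

Unit clause (n) forces n = True.
Set e = False.
Set k = False.
  then (k ∨ ¬q) forces q = False.
Set g = False.
Set c = False.
Set r = False.
All clauses satisfied.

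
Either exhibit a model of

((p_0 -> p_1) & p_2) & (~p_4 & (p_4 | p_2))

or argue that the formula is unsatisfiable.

p_0 = True, p_1 = True, p_2 = True, p_4 = False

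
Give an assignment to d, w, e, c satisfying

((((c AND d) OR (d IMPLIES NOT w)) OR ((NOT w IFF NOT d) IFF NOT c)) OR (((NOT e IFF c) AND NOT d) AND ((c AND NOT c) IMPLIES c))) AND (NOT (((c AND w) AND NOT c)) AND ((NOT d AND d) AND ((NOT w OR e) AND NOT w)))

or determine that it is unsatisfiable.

Case d = True: the conjunct NOT d is False.
Case d = False: the conjunct d is False.
Both cases fail — unsatisfiable.

Unsatisfiable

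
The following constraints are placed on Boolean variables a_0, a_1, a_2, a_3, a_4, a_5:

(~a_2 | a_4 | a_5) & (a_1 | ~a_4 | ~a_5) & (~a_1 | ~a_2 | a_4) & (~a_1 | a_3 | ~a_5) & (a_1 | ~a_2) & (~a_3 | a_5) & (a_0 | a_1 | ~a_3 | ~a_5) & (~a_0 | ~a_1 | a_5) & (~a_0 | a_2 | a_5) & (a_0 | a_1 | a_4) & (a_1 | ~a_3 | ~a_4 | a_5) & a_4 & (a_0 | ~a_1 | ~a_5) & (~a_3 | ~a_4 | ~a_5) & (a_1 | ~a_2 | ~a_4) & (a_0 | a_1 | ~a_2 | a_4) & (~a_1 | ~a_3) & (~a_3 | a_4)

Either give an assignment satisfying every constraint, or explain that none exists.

Unit clause (a_4) forces a_4 = True.
Set a_0 = False.
Set a_1 = True.
  then (a_0 | ~a_1 | ~a_5) forces a_5 = False.
  then (~a_1 | ~a_3) forces a_3 = False.
Set a_2 = False.
All clauses satisfied.

a_0 = False; a_1 = True; a_2 = False; a_3 = False; a_4 = True; a_5 = False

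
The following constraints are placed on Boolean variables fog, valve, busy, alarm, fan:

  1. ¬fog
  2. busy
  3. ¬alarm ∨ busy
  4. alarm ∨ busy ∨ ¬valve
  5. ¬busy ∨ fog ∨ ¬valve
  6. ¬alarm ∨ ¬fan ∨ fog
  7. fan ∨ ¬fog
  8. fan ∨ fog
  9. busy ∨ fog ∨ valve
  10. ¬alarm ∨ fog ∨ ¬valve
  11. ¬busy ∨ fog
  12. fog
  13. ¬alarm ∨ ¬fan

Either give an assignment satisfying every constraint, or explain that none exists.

Unsatisfiable

Case fog = True:
  Clause (¬fog) is falsified — contradiction.
Case fog = False:
  Clause (fog) is falsified — contradiction.
Both cases fail, so the formula is unsatisfiable.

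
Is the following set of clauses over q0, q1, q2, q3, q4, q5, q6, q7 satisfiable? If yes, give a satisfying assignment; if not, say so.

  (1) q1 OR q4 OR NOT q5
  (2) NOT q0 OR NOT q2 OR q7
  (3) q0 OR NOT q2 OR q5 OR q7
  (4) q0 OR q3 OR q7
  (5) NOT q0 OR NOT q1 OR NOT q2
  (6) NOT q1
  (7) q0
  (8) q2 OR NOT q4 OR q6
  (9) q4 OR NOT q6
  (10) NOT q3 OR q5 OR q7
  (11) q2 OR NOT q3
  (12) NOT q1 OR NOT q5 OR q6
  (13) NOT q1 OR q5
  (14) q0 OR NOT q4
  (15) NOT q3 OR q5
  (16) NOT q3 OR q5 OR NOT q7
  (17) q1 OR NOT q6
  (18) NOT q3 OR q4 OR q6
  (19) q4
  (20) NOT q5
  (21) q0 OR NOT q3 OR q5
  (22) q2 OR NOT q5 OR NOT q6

q0 = True; q1 = False; q2 = True; q3 = False; q4 = True; q5 = False; q6 = False; q7 = True

Unit clause (NOT q1) forces q1 = False.
Unit clause (q0) forces q0 = True.
In (q1 OR NOT q6) only NOT q6 is left, so q6 = False.
Unit clause (q4) forces q4 = True.
Unit clause (NOT q5) forces q5 = False.
In (q2 OR NOT q4 OR q6) only q2 is left, so q2 = True.
In (NOT q3 OR q5) only NOT q3 is left, so q3 = False.
In (NOT q0 OR NOT q2 OR q7) only q7 is left, so q7 = True.
All clauses satisfied.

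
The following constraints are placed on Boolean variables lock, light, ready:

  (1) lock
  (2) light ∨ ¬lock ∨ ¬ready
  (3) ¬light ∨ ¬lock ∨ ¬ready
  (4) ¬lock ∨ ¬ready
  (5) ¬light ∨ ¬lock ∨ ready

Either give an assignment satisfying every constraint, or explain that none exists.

Unit clause (lock) forces lock = True.
In (¬lock ∨ ¬ready) only ¬ready is left, so ready = False.
In (¬light ∨ ¬lock ∨ ready) only ¬light is left, so light = False.
Check each clause:
  (lock): lock holds.
  (light ∨ ¬lock ∨ ¬ready): ¬ready holds.
  (¬light ∨ ¬lock ∨ ¬ready): ¬light holds.
  (¬lock ∨ ¬ready): ¬ready holds.
  (¬light ∨ ¬lock ∨ ready): ¬light holds.
All clauses satisfied.

lock=T, light=F, ready=F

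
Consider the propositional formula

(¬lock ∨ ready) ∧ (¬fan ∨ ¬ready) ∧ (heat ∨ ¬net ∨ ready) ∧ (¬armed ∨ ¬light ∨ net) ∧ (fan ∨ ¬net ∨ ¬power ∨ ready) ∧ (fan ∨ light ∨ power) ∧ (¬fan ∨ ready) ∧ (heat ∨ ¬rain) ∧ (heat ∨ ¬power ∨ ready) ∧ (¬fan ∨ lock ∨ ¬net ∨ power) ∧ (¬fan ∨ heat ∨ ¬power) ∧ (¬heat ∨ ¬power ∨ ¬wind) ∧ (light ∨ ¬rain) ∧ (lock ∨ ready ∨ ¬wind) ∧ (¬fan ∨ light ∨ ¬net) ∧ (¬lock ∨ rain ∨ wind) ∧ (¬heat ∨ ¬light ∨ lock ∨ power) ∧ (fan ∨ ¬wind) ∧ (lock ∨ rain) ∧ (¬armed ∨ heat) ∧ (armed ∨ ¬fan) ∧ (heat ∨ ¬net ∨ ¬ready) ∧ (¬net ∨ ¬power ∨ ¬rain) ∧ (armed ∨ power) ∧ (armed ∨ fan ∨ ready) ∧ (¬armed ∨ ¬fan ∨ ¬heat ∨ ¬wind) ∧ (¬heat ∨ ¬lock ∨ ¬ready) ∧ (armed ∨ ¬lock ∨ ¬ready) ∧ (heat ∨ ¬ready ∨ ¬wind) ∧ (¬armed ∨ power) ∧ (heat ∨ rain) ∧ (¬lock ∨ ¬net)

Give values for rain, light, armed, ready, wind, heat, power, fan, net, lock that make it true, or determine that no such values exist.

Set rain = True.
  then (heat ∨ ¬rain) forces heat = True.
  then (light ∨ ¬rain) forces light = True.
Try armed = True:
  (¬armed ∨ ¬light ∨ net) forces net = True.
  (¬net ∨ ¬power ∨ ¬rain) forces power = False.
  clause (¬armed ∨ power) is falsified — backtrack.
So armed = False.
  then (armed ∨ ¬fan) forces fan = False.
  then (armed ∨ power) forces power = True.
  then (armed ∨ fan ∨ ready) forces ready = True.
  then (¬heat ∨ ¬lock ∨ ¬ready) forces lock = False.
  then (¬heat ∨ ¬power ∨ ¬wind) forces wind = False.
  then (¬net ∨ ¬power ∨ ¬rain) forces net = False.
All clauses satisfied.

rain = True; light = True; armed = False; ready = True; wind = False; heat = True; power = True; fan = False; net = False; lock = False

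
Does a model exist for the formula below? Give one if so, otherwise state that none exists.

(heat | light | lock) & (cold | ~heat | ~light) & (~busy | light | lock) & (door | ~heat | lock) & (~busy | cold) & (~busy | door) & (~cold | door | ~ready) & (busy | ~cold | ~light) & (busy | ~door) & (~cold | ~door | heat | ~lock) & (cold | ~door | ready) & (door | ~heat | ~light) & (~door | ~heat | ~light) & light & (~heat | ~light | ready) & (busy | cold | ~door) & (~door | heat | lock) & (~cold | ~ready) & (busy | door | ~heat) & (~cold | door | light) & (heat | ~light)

Case light = True:
  (heat | ~light) forces heat = True.
  (cold | ~heat | ~light) forces cold = True.
  (busy | ~cold | ~light) forces busy = True.
  (~busy | door) forces door = True.
  Clause (~door | ~heat | ~light) is falsified — contradiction.
Case light = False:
  Clause (light) is falsified — contradiction.
Both cases fail, so the formula is unsatisfiable.

No satisfying assignment exists.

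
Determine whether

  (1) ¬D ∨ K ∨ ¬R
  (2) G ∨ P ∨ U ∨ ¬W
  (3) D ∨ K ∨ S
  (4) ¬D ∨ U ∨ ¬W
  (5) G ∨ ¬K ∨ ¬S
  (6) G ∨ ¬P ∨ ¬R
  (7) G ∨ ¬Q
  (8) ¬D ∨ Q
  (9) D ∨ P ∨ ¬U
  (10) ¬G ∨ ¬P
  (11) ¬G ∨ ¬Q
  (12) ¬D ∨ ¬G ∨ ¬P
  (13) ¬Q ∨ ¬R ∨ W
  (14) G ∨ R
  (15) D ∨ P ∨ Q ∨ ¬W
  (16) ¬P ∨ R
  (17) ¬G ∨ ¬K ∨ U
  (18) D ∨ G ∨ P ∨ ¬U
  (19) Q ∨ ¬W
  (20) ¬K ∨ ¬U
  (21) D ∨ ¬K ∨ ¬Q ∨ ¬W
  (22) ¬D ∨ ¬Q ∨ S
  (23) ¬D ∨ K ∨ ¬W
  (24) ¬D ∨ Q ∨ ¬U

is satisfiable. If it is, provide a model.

Set U = False.
Set G = True.
  then (¬G ∨ ¬P) forces P = False.
  then (¬G ∨ ¬Q) forces Q = False.
  then (¬G ∨ ¬K ∨ U) forces K = False.
  then (Q ∨ ¬W) forces W = False.
  then (¬D ∨ Q) forces D = False.
  then (D ∨ K ∨ S) forces S = True.
Set R = False.
All clauses satisfied.

U = False, G = True, R = False, S = True, W = False, Q = False, D = False, K = False, P = False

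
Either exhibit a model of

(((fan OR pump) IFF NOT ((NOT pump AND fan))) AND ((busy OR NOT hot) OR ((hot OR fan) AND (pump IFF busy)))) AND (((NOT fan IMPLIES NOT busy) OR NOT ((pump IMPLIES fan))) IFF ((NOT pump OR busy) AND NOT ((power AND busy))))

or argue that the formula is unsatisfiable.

pump = True, fan = True, power = False, busy = True, hot = False

  ((fan OR pump) IFF NOT ((NOT pump AND fan))) AND ((busy OR NOT hot) OR ((hot OR fan) AND (pump IFF busy))) = True
    (fan OR pump) IFF NOT ((NOT pump AND fan)) = True
      fan OR pump = True
      NOT ((NOT pump AND fan)) = True
        NOT pump AND fan = False
          NOT pump = False
    (busy OR NOT hot) OR ((hot OR fan) AND (pump IFF busy)) = True
      busy OR NOT hot = True
        NOT hot = True
      (hot OR fan) AND (pump IFF busy) = True
        hot OR fan = True
        pump IFF busy = True
  ((NOT fan IMPLIES NOT busy) OR NOT ((pump IMPLIES fan))) IFF ((NOT pump OR busy) AND NOT ((power AND busy))) = True
    (NOT fan IMPLIES NOT busy) OR NOT ((pump IMPLIES fan)) = True
      NOT fan IMPLIES NOT busy = True
        NOT fan = False
        NOT busy = False
      NOT ((pump IMPLIES fan)) = False
        pump IMPLIES fan = True
    (NOT pump OR busy) AND NOT ((power AND busy)) = True
      NOT pump OR busy = True
        NOT pump = False
      NOT ((power AND busy)) = True
        power AND busy = False
Both conjuncts True, so the formula holds.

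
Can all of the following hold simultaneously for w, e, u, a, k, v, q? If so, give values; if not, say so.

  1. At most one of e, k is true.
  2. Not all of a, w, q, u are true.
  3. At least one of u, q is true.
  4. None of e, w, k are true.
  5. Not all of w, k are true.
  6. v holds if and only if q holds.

w = False, e = False, u = True, a = False, k = False, v = False, q = False

  (1) {e, k}: 0 true — at most one ✓
  (2) {a, w, q, u}: 1/4 true — not all ✓
  (3) {u, q}: 1 true — at least one ✓
  (4) {e, w, k}: 0 true — none ✓
  (5) {w, k}: 0/2 true — not all ✓
  (6) v=F, q=F — same ✓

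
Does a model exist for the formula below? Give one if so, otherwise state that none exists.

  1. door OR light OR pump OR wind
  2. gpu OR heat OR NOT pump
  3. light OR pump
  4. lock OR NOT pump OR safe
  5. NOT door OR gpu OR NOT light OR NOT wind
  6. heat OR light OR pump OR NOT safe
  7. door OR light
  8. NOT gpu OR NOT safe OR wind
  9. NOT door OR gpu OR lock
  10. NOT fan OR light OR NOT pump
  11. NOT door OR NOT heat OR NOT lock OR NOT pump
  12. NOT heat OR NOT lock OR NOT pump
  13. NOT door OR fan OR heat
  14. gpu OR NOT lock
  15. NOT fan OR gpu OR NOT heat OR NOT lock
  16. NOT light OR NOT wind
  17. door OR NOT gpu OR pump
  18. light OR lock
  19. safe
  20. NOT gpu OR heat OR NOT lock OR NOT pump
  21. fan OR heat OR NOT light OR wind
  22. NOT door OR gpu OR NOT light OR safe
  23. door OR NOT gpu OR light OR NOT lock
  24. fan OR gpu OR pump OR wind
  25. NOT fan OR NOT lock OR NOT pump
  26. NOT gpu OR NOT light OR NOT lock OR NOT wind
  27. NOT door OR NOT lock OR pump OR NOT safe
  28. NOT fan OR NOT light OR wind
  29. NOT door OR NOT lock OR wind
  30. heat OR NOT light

Unit clause (safe) forces safe = True.
Set lock = False.
  then (light OR lock) forces light = True.
  then (heat OR NOT light) forces heat = True.
  then (NOT light OR NOT wind) forces wind = False.
  then (NOT fan OR NOT light OR wind) forces fan = False.
  then (NOT gpu OR NOT safe OR wind) forces gpu = False.
  then (NOT door OR gpu OR lock) forces door = False.
  then (fan OR gpu OR pump OR wind) forces pump = True.
All clauses satisfied.

safe = True, lock = False, fan = False, heat = True, pump = True, door = False, wind = False, gpu = False, light = True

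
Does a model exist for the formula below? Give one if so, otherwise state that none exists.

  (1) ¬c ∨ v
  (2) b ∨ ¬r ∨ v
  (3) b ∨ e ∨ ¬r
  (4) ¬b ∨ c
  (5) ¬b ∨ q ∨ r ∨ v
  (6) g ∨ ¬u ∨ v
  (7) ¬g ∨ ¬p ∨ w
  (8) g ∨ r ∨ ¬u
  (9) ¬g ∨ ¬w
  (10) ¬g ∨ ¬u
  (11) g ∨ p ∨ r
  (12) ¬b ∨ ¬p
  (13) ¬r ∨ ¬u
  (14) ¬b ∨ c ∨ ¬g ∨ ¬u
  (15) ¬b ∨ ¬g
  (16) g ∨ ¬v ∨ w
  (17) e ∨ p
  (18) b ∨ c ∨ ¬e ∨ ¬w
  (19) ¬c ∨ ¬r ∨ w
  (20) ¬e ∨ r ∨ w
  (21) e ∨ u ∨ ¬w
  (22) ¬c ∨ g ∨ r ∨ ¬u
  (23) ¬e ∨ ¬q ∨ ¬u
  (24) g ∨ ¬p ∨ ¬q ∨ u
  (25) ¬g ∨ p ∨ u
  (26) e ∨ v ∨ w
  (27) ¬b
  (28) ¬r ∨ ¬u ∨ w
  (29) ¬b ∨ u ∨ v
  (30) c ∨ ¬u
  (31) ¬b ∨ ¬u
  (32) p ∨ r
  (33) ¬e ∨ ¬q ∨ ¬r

Unit clause (¬b) forces b = False.
Set q = False.
Set c = True.
  then (¬c ∨ v) forces v = True.
Set e = True.
Set r = True.
  then (¬r ∨ ¬u) forces u = False.
  then (¬c ∨ ¬r ∨ w) forces w = True.
  then (¬g ∨ ¬w) forces g = False.
Set p = True.
All clauses satisfied.

q=F; c=T; e=T; r=T; g=F; w=T; p=T; u=F; v=T; b=F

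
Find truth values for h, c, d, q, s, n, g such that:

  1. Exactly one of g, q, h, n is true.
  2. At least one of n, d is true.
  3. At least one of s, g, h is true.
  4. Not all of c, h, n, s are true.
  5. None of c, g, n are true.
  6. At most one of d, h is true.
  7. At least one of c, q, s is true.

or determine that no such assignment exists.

h = False, c = False, d = True, q = True, s = True, n = False, g = False

  (1) {g, q, h, n}: 1 true — exactly one ✓
  (2) {n, d}: 1 true — at least one ✓
  (3) {s, g, h}: 1 true — at least one ✓
  (4) {c, h, n, s}: 1/4 true — not all ✓
  (5) {c, g, n}: 0 true — none ✓
  (6) {d, h}: 1 true — at most one ✓
  (7) {c, q, s}: 2 true — at least one ✓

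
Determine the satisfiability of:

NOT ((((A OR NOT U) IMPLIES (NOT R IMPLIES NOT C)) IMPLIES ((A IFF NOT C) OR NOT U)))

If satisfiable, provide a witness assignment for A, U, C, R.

A = False, U = True, C = False, R = False

  NOT ((((A OR NOT U) IMPLIES (NOT R IMPLIES NOT C)) IMPLIES ((A IFF NOT C) OR NOT U))) = True
    ((A OR NOT U) IMPLIES (NOT R IMPLIES NOT C)) IMPLIES ((A IFF NOT C) OR NOT U) = False
      (A OR NOT U) IMPLIES (NOT R IMPLIES NOT C) = True
        A OR NOT U = False
          NOT U = False
        NOT R IMPLIES NOT C = True
          NOT R = True
          NOT C = True
      (A IFF NOT C) OR NOT U = False
        A IFF NOT C = False
          NOT C = True
        NOT U = False
The formula evaluates to True.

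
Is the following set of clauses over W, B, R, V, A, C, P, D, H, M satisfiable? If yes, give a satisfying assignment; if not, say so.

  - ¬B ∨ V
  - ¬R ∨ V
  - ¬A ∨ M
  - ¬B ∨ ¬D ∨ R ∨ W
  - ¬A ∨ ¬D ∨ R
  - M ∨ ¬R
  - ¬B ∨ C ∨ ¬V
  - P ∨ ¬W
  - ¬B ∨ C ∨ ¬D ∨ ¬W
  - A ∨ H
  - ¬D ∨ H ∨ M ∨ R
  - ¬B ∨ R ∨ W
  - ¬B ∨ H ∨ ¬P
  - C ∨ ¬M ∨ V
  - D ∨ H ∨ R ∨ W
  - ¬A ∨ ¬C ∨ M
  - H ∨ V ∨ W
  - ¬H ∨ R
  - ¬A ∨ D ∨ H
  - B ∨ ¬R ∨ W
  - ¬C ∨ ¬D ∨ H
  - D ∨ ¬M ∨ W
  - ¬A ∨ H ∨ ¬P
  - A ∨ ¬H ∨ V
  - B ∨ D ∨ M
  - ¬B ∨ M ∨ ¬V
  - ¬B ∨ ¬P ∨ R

Set W = True.
  then (P ∨ ¬W) forces P = True.
Set B = False.
Set R = True.
  then (¬R ∨ V) forces V = True.
  then (M ∨ ¬R) forces M = True.
Set A = False.
  then (A ∨ H) forces H = True.
Set C = False.
Set D = True.
All clauses satisfied.

W = True, B = False, R = True, V = True, A = False, C = False, P = True, D = True, H = True, M = True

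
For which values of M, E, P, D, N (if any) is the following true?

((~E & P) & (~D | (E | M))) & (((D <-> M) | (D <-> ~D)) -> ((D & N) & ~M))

M = True, E = False, P = True, D = False, N = True

  (~E & P) & (~D | (E | M)) = True
    ~E & P = True
      ~E = True
    ~D | (E | M) = True
      ~D = True
      E | M = True
  ((D <-> M) | (D <-> ~D)) -> ((D & N) & ~M) = True
    (D <-> M) | (D <-> ~D) = False
      D <-> M = False
      D <-> ~D = False
        ~D = True
    (D & N) & ~M = False
      D & N = False
      ~M = False
Both conjuncts True, so the formula holds.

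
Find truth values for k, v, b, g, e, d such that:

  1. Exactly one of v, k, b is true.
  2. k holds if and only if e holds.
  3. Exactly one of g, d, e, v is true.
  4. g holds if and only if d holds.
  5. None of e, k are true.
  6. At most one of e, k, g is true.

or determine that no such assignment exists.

k = False; v = True; b = False; g = False; e = False; d = False

  (1) {v, k, b}: 1 true — exactly one ✓
  (2) k=F, e=F — same ✓
  (3) {g, d, e, v}: 1 true — exactly one ✓
  (4) g=F, d=F — same ✓
  (5) {e, k}: 0 true — none ✓
  (6) {e, k, g}: 0 true — at most one ✓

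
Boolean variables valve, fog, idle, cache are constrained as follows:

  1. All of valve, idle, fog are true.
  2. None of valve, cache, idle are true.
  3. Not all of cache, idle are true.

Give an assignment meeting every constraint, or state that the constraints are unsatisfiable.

Case valve = True:
  Constraint (2) is violated (valve=T) — contradiction.
Case valve = False:
  Constraint (1) is violated (valve=F) — contradiction.
Both cases fail — unsatisfiable.

The formula is unsatisfiable.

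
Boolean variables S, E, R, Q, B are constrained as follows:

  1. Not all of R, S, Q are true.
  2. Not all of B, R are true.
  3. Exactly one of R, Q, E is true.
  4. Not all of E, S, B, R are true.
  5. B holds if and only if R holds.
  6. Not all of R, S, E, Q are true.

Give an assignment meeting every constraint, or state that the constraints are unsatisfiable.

S=T, E=F, R=F, Q=T, B=F

  (1) {R, S, Q}: 2/3 true — not all ✓
  (2) {B, R}: 0/2 true — not all ✓
  (3) {R, Q, E}: 1 true — exactly one ✓
  (4) {E, S, B, R}: 1/4 true — not all ✓
  (5) B=F, R=F — same ✓
  (6) {R, S, E, Q}: 2/4 true — not all ✓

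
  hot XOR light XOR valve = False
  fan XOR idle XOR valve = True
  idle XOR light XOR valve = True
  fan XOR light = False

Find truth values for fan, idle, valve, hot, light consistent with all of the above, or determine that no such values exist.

fan = True, idle = False, valve = False, hot = True, light = True

hot XOR light XOR valve = T XOR T XOR F = False ✓
fan XOR idle XOR valve = T XOR F XOR F = True ✓
idle XOR light XOR valve = F XOR T XOR F = True ✓
fan XOR light = T XOR T = False ✓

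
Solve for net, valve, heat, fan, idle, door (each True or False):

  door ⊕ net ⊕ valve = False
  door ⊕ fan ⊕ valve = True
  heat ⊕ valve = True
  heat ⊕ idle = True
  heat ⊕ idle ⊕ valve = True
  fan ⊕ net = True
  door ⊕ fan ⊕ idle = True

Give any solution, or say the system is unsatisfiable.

net: False, valve: False, heat: True, fan: True, idle: False, door: False

door ⊕ net ⊕ valve = F ⊕ F ⊕ F = False ✓
door ⊕ fan ⊕ valve = F ⊕ T ⊕ F = True ✓
heat ⊕ valve = T ⊕ F = True ✓
heat ⊕ idle = T ⊕ F = True ✓
heat ⊕ idle ⊕ valve = T ⊕ F ⊕ F = True ✓
fan ⊕ net = T ⊕ F = True ✓
door ⊕ fan ⊕ idle = F ⊕ T ⊕ F = True ✓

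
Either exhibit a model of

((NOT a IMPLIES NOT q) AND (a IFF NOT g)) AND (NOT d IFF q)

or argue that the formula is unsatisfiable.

g = True, a = False, d = True, q = False

  (NOT a IMPLIES NOT q) AND (a IFF NOT g) = True
    NOT a IMPLIES NOT q = True
      NOT a = True
      NOT q = True
    a IFF NOT g = True
      NOT g = False
  NOT d IFF q = True
    NOT d = False
Both conjuncts True, so the formula holds.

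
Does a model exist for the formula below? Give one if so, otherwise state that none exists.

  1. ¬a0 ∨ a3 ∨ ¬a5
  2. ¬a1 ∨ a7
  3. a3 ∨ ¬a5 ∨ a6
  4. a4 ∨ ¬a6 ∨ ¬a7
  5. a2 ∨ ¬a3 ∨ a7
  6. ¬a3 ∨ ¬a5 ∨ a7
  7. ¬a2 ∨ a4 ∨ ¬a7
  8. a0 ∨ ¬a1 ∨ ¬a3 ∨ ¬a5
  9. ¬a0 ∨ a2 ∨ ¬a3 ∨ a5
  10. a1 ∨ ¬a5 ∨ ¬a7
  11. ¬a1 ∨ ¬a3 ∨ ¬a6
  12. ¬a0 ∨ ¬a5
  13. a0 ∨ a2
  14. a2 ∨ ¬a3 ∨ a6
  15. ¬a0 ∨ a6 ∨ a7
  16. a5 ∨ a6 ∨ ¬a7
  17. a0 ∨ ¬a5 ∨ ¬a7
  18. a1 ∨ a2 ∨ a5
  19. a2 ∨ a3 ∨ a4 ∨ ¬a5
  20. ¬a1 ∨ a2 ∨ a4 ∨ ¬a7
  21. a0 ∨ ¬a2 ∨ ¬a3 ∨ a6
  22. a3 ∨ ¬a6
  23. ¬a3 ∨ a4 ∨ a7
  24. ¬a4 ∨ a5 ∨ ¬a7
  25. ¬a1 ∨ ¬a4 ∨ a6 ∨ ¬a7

a0 = False, a1 = False, a2 = True, a3 = False, a4 = True, a5 = False, a6 = False, a7 = False

Set a0 = False.
  then (a0 ∨ a2) forces a2 = True.
Set a1 = False.
Set a3 = False.
  then (a3 ∨ ¬a6) forces a6 = False.
  then (a3 ∨ ¬a5 ∨ a6) forces a5 = False.
  then (a5 ∨ a6 ∨ ¬a7) forces a7 = False.
Set a4 = True.
All clauses satisfied.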